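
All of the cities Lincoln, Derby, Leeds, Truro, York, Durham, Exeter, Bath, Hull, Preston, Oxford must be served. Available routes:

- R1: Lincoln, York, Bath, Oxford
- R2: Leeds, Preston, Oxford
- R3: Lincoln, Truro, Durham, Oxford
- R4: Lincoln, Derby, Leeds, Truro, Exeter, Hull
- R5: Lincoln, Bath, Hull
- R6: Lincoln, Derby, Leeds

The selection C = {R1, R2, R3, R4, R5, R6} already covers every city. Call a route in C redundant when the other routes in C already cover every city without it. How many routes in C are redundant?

Drop R1: York uncovered — not redundant.
Drop R2: Preston uncovered — not redundant.
Drop R3: Durham uncovered — not redundant.
Drop R4: Exeter uncovered — not redundant.
Drop R5: the rest still cover every city — redundant.
Drop R6: the rest still cover every city — redundant.
2 redundant: R5, R6.

2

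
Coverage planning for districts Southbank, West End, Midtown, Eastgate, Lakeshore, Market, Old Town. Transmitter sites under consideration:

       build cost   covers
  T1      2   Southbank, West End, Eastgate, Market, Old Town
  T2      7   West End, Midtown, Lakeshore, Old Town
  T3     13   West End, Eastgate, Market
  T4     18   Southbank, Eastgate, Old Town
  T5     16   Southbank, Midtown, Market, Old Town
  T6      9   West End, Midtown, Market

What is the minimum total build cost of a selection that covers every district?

9

T1, T2 cover every district at build cost 2 + 7 = 9.
Any cover uses at least 2 transmitter sites; among all covering selections none totals below 9.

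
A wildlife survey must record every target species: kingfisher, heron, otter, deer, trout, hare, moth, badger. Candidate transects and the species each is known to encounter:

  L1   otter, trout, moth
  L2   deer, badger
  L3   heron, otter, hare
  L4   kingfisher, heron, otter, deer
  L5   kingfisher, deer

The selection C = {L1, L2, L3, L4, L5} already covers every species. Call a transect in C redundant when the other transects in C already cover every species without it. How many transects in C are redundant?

Drop L1: trout, moth uncovered — not redundant.
Drop L2: badger uncovered — not redundant.
Drop L3: hare uncovered — not redundant.
Drop L4: the rest still cover every species — redundant.
Drop L5: the rest still cover every species — redundant.
2 redundant: L4, L5.

2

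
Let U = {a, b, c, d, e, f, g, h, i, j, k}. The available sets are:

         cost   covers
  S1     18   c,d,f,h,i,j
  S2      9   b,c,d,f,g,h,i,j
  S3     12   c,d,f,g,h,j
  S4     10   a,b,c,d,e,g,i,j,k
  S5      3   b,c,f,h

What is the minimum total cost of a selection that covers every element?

S4, S5 cover every element at cost 10 + 3 = 13.
Any cover uses at least 2 sets; among all covering selections none totals below 13.

13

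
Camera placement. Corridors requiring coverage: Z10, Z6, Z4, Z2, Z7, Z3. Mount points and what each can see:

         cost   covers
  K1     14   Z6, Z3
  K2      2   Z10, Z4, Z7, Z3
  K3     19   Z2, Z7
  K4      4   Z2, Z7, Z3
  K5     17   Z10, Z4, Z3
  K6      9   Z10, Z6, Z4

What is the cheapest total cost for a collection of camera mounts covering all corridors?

13

K4, K6 cover every corridor at cost 4 + 9 = 13.
Any cover uses at least 2 camera mounts; among all covering selections none totals below 13.
Greedy by coverage-per-cost would pick K2, K4, K6 for 15 — worse than the optimum 13.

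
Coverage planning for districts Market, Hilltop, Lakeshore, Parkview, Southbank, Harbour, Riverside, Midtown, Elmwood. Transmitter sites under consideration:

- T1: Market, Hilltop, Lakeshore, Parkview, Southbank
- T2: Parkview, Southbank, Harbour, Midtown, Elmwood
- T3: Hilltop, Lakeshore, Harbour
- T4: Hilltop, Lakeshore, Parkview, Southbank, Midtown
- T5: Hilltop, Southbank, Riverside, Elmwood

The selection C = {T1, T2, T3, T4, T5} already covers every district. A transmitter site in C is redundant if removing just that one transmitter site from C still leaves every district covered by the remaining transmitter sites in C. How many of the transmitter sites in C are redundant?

3

Drop T1: Market uncovered — not redundant.
Drop T2: the rest still cover every district — redundant.
Drop T3: the rest still cover every district — redundant.
Drop T4: the rest still cover every district — redundant.
Drop T5: Riverside uncovered — not redundant.
3 redundant: T2, T3, T4.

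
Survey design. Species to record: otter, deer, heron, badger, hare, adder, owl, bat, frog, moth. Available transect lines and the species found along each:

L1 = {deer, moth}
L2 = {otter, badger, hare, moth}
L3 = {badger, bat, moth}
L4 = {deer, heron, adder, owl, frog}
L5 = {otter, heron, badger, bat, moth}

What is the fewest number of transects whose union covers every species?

3

L2, L3, L4 together cover {otter, deer, heron, badger, hare, adder, owl, bat, frog, moth} — every species.
No 2 of the 5 transects cover everything (all 10 pairs fall short), so 3 is minimum.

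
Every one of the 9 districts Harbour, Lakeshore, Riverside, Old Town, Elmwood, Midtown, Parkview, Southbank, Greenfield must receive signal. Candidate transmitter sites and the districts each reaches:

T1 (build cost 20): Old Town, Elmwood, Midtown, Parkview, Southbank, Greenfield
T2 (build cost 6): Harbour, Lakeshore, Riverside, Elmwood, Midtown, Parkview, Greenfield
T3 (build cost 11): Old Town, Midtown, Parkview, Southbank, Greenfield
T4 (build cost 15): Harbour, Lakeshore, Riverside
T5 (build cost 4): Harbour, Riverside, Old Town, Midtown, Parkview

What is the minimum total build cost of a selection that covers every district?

17

T2, T3 cover every district at build cost 6 + 11 = 17.
Any cover uses at least 2 transmitter sites; among all covering selections none totals below 17.
Greedy by coverage-per-build cost would pick T5, T2, T3 for 21 — worse than the optimum 17.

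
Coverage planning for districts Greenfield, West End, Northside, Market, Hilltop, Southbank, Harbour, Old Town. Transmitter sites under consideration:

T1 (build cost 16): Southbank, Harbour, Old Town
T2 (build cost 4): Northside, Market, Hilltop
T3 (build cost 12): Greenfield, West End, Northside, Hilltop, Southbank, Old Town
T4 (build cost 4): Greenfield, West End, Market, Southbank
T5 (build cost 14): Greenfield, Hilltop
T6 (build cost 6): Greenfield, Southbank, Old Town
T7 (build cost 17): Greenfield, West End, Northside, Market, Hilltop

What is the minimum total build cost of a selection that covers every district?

24

T1, T2, T4 cover every district at build cost 16 + 4 + 4 = 24.
Any cover uses at least 2 transmitter sites; among all covering selections none totals below 24.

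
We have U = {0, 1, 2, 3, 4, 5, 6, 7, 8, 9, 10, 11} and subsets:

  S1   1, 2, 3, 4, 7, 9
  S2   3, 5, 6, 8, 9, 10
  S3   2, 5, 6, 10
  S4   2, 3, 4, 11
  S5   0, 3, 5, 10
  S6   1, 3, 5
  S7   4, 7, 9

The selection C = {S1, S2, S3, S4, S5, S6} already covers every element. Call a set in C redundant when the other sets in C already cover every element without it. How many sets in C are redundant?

2

Drop S1: 7 uncovered — not redundant.
Drop S2: 8 uncovered — not redundant.
Drop S3: the rest still cover every element — redundant.
Drop S4: 11 uncovered — not redundant.
Drop S5: 0 uncovered — not redundant.
Drop S6: the rest still cover every element — redundant.
2 redundant: S3, S6.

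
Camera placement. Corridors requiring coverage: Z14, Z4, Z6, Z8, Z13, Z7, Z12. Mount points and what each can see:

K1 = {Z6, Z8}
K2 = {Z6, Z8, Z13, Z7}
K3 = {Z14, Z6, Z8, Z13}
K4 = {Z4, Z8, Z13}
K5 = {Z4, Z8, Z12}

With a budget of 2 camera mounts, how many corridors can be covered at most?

Choosing K2, K5 covers {Z4, Z6, Z8, Z13, Z7, Z12} — 6 corridors.
No choice of 2 camera mounts does better; here Z14 is left uncovered.

6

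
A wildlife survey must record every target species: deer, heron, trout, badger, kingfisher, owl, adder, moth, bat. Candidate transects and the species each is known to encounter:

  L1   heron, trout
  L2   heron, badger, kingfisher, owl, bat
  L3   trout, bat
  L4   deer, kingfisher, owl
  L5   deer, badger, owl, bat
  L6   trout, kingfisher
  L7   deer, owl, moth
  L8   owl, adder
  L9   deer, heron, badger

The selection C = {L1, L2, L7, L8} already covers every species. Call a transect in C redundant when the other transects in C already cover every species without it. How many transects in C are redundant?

0

Drop L1: trout uncovered — not redundant.
Drop L2: badger, kingfisher, bat uncovered — not redundant.
Drop L7: deer, moth uncovered — not redundant.
Drop L8: adder uncovered — not redundant.
None of the transects in C is redundant.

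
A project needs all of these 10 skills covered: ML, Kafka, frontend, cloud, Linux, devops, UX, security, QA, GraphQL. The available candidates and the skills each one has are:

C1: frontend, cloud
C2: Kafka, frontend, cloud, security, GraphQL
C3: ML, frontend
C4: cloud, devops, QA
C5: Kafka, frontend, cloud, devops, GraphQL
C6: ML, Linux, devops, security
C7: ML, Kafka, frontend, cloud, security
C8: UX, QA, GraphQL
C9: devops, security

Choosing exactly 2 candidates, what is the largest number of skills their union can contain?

8

Choosing C2, C6 covers {ML, Kafka, frontend, cloud, Linux, devops, security, GraphQL} — 8 skills.
No choice of 2 candidates does better; here UX, QA are left uncovered.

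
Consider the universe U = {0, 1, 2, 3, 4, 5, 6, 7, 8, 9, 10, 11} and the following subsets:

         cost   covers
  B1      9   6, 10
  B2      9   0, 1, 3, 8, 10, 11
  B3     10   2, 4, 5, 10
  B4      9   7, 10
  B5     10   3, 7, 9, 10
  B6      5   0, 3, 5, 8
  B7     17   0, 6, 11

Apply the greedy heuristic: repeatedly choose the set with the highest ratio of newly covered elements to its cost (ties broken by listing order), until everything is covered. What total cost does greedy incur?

Pick 1: B6 adds 4 new (0, 3, 5, 8) at cost 5 (ratio 4/5).
Pick 2: B2 adds 3 new (1, 10, 11) at cost 9 (ratio 3/9).
Pick 3: B3 adds 2 new (2, 4) at cost 10 (ratio 2/10).
Pick 4: B5 adds 2 new (7, 9) at cost 10 (ratio 2/10).
Pick 5: B1 adds 1 new (6) at cost 9 (ratio 1/9).
Greedy total cost: 5 + 9 + 10 + 10 + 9 = 43. (The true optimum is 38, so greedy overshoots here.)

43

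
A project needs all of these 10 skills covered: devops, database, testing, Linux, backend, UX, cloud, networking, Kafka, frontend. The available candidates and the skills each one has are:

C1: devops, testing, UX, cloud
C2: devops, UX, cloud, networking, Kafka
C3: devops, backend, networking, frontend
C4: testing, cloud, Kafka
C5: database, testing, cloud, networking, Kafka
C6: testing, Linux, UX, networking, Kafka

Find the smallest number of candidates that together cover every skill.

3

C3, C5, C6 together cover {devops, database, testing, Linux, backend, UX, cloud, networking, Kafka, frontend} — every skill.
No 2 of the 6 candidates cover everything (all 15 pairs fall short), so 3 is minimum.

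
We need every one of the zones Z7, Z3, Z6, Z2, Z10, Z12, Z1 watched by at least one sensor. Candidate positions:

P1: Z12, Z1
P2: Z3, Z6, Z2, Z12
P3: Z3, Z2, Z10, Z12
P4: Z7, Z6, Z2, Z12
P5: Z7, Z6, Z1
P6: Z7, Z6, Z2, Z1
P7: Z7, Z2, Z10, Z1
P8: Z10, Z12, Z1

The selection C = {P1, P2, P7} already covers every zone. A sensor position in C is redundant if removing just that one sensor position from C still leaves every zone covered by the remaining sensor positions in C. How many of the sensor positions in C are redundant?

Drop P1: the rest still cover every zone — redundant.
Drop P2: Z3, Z6 uncovered — not redundant.
Drop P7: Z7, Z10 uncovered — not redundant.
1 redundant: P1.

1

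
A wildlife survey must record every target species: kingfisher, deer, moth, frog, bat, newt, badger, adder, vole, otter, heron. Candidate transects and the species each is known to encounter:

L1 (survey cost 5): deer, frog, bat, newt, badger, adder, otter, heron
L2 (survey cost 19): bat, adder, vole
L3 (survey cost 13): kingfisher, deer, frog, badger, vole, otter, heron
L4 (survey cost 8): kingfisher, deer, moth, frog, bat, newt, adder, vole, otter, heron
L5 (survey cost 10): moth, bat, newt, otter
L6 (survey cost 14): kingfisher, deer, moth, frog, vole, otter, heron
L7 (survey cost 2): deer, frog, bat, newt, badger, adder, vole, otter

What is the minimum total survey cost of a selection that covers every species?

10

L4, L7 cover every species at survey cost 8 + 2 = 10.
Any cover uses at least 2 transects; among all covering selections none totals below 10.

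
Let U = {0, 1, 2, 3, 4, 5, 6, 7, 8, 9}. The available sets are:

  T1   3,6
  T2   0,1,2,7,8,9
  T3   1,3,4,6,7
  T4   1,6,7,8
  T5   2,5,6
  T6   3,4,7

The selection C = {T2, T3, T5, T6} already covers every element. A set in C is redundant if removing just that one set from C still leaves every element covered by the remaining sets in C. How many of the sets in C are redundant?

2

Drop T2: 0, 8, 9 uncovered — not redundant.
Drop T3: the rest still cover every element — redundant.
Drop T5: 5 uncovered — not redundant.
Drop T6: the rest still cover every element — redundant.
2 redundant: T3, T6.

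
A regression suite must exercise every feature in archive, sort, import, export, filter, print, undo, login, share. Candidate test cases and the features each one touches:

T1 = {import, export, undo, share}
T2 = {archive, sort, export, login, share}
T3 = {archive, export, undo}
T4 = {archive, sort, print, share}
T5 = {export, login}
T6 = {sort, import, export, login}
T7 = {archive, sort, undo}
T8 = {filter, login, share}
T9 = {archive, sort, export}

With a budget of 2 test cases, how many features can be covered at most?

7

Choosing T1, T2 covers {archive, sort, import, export, undo, login, share} — 7 features.
No choice of 2 test cases does better; here filter, print are left uncovered.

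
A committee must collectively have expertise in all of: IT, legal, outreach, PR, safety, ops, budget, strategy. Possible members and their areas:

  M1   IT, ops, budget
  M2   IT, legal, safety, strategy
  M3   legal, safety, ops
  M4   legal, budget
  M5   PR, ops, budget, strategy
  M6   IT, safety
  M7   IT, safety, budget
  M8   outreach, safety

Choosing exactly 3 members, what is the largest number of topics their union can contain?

Choosing M2, M5, M8 covers {IT, legal, outreach, PR, safety, ops, budget, strategy} — 8 topics.
That is all 8 topics.

8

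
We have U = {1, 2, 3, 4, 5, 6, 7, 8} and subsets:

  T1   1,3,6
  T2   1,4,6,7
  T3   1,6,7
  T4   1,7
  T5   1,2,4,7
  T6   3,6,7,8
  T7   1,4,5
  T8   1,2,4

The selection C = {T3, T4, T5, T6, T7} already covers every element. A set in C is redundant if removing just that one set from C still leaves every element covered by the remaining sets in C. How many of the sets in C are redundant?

Drop T3: the rest still cover every element — redundant.
Drop T4: the rest still cover every element — redundant.
Drop T5: 2 uncovered — not redundant.
Drop T6: 3, 8 uncovered — not redundant.
Drop T7: 5 uncovered — not redundant.
2 redundant: T3, T4.

2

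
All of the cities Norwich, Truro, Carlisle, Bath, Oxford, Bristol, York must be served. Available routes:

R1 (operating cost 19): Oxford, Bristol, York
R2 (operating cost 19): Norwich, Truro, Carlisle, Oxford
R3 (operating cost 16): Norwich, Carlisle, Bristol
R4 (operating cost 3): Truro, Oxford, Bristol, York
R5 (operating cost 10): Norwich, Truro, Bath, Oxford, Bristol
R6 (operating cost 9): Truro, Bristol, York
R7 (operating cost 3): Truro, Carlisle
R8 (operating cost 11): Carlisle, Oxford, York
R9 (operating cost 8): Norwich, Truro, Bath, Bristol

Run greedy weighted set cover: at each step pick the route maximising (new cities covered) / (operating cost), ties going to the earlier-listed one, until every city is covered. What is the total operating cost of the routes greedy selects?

Pick 1: R4 adds 4 new (Truro, Oxford, Bristol, York) at operating cost 3 (ratio 4/3).
Pick 2: R7 adds 1 new (Carlisle) at operating cost 3 (ratio 1/3).
Pick 3: R9 adds 2 new (Norwich, Bath) at operating cost 8 (ratio 2/8).
Greedy total operating cost: 3 + 3 + 8 = 14.

14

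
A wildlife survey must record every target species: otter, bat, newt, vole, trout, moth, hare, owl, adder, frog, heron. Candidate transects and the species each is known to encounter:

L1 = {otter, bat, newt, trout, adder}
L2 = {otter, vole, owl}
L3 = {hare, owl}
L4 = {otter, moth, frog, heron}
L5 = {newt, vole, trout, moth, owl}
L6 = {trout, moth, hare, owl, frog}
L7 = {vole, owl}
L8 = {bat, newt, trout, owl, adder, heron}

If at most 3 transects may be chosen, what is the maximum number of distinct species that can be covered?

11

Choosing L2, L6, L8 covers {otter, bat, newt, vole, trout, moth, hare, owl, adder, frog, heron} — 11 species.
That is all 11 species.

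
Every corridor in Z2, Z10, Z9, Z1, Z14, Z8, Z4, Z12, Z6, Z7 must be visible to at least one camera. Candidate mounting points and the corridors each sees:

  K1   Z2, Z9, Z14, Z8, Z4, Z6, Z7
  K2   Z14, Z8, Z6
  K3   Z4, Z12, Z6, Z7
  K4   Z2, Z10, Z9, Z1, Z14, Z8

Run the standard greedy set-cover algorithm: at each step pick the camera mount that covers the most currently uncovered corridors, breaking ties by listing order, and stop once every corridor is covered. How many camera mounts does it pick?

Pick 1: K1 covers 7 new corridors (Z2, Z9, Z14, Z8, Z4, Z6, Z7).
Pick 2: K4 covers 2 new corridors (Z10, Z1).
Pick 3: K3 covers 1 new corridors (Z12).
Greedy uses 3 camera mounts. (The true minimum is 2.)

3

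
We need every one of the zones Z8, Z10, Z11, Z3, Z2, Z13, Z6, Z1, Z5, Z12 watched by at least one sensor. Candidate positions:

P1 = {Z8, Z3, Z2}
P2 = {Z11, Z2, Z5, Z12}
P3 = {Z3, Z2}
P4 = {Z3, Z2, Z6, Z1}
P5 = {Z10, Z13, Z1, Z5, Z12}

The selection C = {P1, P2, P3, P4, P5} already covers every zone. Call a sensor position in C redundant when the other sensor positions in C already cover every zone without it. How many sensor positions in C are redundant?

1

Drop P1: Z8 uncovered — not redundant.
Drop P2: Z11 uncovered — not redundant.
Drop P3: the rest still cover every zone — redundant.
Drop P4: Z6 uncovered — not redundant.
Drop P5: Z10, Z13 uncovered — not redundant.
1 redundant: P3.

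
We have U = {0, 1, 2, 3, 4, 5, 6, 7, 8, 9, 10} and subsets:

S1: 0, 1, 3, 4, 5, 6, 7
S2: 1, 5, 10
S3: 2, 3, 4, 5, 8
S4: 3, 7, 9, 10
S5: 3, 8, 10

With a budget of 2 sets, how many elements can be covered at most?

Choosing S1, S3 covers {0, 1, 2, 3, 4, 5, 6, 7, 8} — 9 elements.
No choice of 2 sets does better; here 9, 10 are left uncovered.

9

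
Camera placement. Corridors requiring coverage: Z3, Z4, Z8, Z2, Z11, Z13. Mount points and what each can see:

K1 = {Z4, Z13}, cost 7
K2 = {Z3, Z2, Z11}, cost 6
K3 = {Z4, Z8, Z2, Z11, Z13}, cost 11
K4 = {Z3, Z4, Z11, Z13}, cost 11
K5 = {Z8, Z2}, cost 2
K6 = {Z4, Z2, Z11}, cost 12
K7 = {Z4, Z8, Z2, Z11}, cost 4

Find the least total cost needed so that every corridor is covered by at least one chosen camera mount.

K4, K5 cover every corridor at cost 11 + 2 = 13.
Any cover uses at least 2 camera mounts; among all covering selections none totals below 13.
Greedy by coverage-per-cost would pick K5, K7, K4 for 17 — worse than the optimum 13.

13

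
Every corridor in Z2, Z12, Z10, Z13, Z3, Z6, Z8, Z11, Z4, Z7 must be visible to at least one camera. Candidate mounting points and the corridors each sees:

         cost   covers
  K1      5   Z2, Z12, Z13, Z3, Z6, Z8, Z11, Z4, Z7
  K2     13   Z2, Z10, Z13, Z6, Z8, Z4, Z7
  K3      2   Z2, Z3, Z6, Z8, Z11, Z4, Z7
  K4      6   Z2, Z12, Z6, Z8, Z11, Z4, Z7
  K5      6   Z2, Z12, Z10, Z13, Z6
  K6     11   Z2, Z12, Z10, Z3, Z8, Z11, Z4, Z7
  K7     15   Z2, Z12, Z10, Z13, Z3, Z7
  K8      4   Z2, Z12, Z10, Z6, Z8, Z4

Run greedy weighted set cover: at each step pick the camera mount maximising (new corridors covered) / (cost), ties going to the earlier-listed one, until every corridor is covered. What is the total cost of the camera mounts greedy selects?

Pick 1: K3 adds 7 new (Z2, Z3, Z6, Z8, Z11, Z4, Z7) at cost 2 (ratio 7/2).
Pick 2: K5 adds 3 new (Z12, Z10, Z13) at cost 6 (ratio 3/6).
Greedy total cost: 2 + 6 = 8.

8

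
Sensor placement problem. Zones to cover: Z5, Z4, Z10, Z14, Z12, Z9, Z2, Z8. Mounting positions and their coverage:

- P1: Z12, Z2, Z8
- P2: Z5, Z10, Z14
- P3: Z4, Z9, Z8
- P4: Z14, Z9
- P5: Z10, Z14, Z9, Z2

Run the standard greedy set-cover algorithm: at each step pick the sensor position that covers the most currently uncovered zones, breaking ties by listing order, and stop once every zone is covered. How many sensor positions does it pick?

Pick 1: P5 covers 4 new zones (Z10, Z14, Z9, Z2).
Pick 2: P1 covers 2 new zones (Z12, Z8).
Pick 3: P2 covers 1 new zones (Z5).
Pick 4: P3 covers 1 new zones (Z4).
Greedy uses 4 sensor positions. (The true minimum is 3.)

4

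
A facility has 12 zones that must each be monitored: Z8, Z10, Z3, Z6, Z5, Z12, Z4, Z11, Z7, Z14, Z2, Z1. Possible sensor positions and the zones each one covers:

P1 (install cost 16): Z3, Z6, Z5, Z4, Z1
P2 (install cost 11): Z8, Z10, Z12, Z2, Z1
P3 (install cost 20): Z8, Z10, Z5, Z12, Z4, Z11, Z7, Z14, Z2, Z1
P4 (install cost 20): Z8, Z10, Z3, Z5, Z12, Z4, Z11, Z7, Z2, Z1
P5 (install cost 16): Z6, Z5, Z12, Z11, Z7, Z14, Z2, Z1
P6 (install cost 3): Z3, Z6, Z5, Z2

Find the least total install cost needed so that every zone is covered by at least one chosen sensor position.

P3, P6 cover every zone at install cost 20 + 3 = 23.
Any cover uses at least 2 sensor positions; among all covering selections none totals below 23.

23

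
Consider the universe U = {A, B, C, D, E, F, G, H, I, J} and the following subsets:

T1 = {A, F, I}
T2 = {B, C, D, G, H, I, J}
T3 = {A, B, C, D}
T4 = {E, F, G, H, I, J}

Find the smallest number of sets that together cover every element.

T3, T4 together cover {A, B, C, D, E, F, G, H, I, J} — every element.
No single set contains all 10 elements, so 2 is optimal.
Greedy (largest uncovered first) would take T2, T1, T4 — 3 sets — but 2 suffice.

2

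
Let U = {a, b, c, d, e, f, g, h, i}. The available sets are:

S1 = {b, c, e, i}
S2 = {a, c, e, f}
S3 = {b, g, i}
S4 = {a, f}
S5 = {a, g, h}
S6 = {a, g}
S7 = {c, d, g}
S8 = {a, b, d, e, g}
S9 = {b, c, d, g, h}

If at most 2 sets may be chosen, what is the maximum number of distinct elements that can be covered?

Choosing S2, S9 covers {a, b, c, d, e, f, g, h} — 8 elements.
No choice of 2 sets does better; here i is left uncovered.

8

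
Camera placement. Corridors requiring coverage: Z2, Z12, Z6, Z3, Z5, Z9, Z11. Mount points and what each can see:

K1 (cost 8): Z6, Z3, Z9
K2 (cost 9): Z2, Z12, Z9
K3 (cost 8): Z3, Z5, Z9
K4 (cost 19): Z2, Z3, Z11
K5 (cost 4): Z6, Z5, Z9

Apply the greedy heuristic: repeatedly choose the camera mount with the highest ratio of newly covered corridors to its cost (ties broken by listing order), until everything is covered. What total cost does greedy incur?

40

Pick 1: K5 adds 3 new (Z6, Z5, Z9) at cost 4 (ratio 3/4).
Pick 2: K2 adds 2 new (Z2, Z12) at cost 9 (ratio 2/9).
Pick 3: K1 adds 1 new (Z3) at cost 8 (ratio 1/8).
Pick 4: K4 adds 1 new (Z11) at cost 19 (ratio 1/19).
Greedy total cost: 4 + 9 + 8 + 19 = 40. (The true optimum is 32, so greedy overshoots here.)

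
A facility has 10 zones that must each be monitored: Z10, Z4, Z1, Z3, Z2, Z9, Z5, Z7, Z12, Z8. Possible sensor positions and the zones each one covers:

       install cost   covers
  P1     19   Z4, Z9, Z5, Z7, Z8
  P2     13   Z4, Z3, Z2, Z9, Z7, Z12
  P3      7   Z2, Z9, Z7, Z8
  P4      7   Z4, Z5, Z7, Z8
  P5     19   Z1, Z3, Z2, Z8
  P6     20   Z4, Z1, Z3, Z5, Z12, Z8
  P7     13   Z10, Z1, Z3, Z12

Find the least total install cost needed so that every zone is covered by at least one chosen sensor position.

27

P3, P4, P7 cover every zone at install cost 7 + 7 + 13 = 27.
Any cover uses at least 3 sensor positions; among all covering selections none totals below 27.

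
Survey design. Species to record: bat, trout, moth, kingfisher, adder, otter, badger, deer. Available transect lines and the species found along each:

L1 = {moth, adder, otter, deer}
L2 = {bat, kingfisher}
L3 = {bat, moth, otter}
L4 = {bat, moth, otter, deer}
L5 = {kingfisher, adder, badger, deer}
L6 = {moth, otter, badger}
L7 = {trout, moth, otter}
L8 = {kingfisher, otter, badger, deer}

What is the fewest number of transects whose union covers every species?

3

L2, L5, L7 together cover {bat, trout, moth, kingfisher, adder, otter, badger, deer} — every species.
No 2 of the 8 transects cover everything (all 28 pairs fall short), so 3 is minimum.
Greedy (largest uncovered first) would take L1, L2, L5, L7 — 4 transects — but 3 suffice.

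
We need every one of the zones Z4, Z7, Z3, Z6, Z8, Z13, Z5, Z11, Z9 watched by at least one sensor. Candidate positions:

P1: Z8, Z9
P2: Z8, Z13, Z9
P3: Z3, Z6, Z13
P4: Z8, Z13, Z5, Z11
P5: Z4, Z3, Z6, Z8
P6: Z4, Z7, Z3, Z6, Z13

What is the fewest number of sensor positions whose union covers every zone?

P1, P4, P6 together cover {Z4, Z7, Z3, Z6, Z8, Z13, Z5, Z11, Z9} — every zone.
No 2 of the 6 sensor positions cover everything (all 15 pairs fall short), so 3 is minimum.

3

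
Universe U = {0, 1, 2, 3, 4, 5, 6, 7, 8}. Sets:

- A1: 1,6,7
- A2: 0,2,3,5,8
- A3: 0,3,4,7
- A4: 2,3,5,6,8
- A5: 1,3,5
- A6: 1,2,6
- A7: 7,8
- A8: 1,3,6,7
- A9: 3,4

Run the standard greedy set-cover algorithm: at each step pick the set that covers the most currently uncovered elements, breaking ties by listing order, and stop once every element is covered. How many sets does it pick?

3

Pick 1: A2 covers 5 new elements (0, 2, 3, 5, 8).
Pick 2: A1 covers 3 new elements (1, 6, 7).
Pick 3: A3 covers 1 new elements (4).
Greedy uses 3 sets.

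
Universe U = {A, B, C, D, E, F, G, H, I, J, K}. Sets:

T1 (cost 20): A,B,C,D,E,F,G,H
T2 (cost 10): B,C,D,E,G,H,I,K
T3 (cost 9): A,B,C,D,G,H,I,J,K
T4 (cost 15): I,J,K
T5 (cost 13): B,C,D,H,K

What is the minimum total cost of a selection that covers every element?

T1, T3 cover every element at cost 20 + 9 = 29.
Any cover uses at least 2 sets; among all covering selections none totals below 29.

29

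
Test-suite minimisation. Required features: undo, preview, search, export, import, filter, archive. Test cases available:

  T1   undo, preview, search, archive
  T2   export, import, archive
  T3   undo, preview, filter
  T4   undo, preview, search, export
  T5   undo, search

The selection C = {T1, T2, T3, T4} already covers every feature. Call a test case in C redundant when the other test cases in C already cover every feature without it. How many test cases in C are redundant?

2

Drop T1: the rest still cover every feature — redundant.
Drop T2: import uncovered — not redundant.
Drop T3: filter uncovered — not redundant.
Drop T4: the rest still cover every feature — redundant.
2 redundant: T1, T4.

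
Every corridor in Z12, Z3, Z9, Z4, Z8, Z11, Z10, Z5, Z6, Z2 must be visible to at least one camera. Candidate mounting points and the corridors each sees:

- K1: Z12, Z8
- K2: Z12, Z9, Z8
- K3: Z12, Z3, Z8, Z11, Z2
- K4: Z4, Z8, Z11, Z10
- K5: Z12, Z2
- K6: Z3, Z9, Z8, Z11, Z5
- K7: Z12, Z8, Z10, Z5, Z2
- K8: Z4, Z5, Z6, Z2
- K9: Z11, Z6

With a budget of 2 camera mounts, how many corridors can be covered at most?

8

Choosing K3, K8 covers {Z12, Z3, Z4, Z8, Z11, Z5, Z6, Z2} — 8 corridors.
No choice of 2 camera mounts does better; here Z9, Z10 are left uncovered.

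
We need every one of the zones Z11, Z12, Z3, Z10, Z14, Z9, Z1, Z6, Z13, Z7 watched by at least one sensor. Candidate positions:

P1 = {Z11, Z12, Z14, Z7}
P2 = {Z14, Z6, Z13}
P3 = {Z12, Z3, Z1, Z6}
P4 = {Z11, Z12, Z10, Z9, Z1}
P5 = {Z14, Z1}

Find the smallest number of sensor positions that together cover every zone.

P1, P2, P3, P4 together cover {Z11, Z12, Z3, Z10, Z14, Z9, Z1, Z6, Z13, Z7} — every zone.
No 3 of the 5 sensor positions cover everything (all 10 triples fall short), so 4 is minimum.

4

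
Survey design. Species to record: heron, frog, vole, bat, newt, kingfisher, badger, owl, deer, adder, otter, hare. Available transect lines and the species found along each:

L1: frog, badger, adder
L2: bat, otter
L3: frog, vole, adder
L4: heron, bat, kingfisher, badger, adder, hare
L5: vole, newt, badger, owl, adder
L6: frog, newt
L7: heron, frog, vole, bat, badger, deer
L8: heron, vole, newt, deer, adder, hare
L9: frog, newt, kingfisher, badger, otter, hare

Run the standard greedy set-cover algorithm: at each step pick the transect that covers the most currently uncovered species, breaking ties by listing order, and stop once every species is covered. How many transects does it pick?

4

Pick 1: L4 covers 6 new species (heron, bat, kingfisher, badger, adder, hare).
Pick 2: L5 covers 3 new species (vole, newt, owl).
Pick 3: L7 covers 2 new species (frog, deer).
Pick 4: L2 covers 1 new species (otter).
Greedy uses 4 transects. (The true minimum is 3.)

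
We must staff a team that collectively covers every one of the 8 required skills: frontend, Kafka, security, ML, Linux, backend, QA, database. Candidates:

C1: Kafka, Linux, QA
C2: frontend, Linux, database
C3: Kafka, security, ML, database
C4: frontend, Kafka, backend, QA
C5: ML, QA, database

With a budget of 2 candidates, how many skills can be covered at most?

Choosing C3, C4 covers {frontend, Kafka, security, ML, backend, QA, database} — 7 skills.
No choice of 2 candidates does better; here Linux is left uncovered.

7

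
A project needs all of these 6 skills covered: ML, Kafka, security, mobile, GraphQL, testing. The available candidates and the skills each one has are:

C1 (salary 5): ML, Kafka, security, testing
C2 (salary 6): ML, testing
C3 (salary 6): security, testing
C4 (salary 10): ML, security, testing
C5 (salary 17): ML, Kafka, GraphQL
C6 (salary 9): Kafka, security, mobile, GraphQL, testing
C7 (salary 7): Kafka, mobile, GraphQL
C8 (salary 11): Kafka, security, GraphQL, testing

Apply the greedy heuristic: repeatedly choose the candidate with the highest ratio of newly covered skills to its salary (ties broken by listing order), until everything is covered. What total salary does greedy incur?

12

Pick 1: C1 adds 4 new (ML, Kafka, security, testing) at salary 5 (ratio 4/5).
Pick 2: C7 adds 2 new (mobile, GraphQL) at salary 7 (ratio 2/7).
Greedy total salary: 5 + 7 = 12.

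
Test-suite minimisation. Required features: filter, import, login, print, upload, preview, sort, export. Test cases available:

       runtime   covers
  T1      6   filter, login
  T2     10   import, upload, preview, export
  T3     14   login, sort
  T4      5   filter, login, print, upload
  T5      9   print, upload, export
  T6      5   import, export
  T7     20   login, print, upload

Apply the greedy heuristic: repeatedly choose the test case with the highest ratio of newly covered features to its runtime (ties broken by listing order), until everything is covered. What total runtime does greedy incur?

Pick 1: T4 adds 4 new (filter, login, print, upload) at runtime 5 (ratio 4/5).
Pick 2: T6 adds 2 new (import, export) at runtime 5 (ratio 2/5).
Pick 3: T2 adds 1 new (preview) at runtime 10 (ratio 1/10).
Pick 4: T3 adds 1 new (sort) at runtime 14 (ratio 1/14).
Greedy total runtime: 5 + 5 + 10 + 14 = 34. (The true optimum is 29, so greedy overshoots here.)

34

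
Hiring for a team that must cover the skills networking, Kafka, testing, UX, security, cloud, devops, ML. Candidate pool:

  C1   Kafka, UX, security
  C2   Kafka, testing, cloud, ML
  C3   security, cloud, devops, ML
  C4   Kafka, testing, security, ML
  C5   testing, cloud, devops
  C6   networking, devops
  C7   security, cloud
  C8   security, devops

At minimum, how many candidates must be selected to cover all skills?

C1, C2, C6 together cover {networking, Kafka, testing, UX, security, cloud, devops, ML} — every skill.
No 2 of the 8 candidates cover everything (all 28 pairs fall short), so 3 is minimum.

3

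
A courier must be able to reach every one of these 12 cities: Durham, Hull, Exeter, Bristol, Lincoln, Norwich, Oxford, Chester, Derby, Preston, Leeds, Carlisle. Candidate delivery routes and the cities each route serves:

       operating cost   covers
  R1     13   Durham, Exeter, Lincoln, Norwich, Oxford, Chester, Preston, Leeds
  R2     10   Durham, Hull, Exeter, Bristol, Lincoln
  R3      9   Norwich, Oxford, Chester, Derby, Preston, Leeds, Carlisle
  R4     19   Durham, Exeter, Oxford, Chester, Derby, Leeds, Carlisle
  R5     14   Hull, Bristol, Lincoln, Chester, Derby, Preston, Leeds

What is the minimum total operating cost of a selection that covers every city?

19

R2, R3 cover every city at operating cost 10 + 9 = 19.
Any cover uses at least 2 routes; among all covering selections none totals below 19.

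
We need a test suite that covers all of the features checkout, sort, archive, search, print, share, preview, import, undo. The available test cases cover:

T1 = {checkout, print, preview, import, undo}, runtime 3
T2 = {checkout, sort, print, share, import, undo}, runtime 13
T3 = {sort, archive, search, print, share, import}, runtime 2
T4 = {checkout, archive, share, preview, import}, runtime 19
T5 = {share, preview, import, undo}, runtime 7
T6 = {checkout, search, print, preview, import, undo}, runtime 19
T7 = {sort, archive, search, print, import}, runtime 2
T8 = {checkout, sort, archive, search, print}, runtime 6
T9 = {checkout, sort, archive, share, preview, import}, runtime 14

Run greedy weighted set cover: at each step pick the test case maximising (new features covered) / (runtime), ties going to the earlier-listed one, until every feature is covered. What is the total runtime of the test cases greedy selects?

5

Pick 1: T3 adds 6 new (sort, archive, search, print, share, import) at runtime 2 (ratio 6/2).
Pick 2: T1 adds 3 new (checkout, preview, undo) at runtime 3 (ratio 3/3).
Greedy total runtime: 2 + 3 = 5.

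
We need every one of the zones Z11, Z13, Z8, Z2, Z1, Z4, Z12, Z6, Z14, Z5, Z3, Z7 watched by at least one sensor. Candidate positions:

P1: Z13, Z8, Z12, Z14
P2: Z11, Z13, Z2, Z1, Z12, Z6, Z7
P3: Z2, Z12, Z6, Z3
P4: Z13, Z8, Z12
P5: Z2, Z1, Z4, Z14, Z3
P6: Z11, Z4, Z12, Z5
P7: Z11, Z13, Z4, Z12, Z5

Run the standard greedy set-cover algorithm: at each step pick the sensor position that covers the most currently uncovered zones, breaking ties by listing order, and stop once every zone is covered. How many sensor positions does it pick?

4

Pick 1: P2 covers 7 new zones (Z11, Z13, Z2, Z1, Z12, Z6, Z7).
Pick 2: P5 covers 3 new zones (Z4, Z14, Z3).
Pick 3: P1 covers 1 new zones (Z8).
Pick 4: P6 covers 1 new zones (Z5).
Greedy uses 4 sensor positions.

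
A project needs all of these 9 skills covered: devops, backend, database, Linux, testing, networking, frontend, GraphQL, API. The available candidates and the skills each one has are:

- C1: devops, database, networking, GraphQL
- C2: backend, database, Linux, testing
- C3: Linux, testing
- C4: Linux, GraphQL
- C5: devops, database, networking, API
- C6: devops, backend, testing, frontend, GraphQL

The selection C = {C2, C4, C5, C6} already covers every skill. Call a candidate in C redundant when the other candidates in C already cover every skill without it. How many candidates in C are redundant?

2

Drop C2: the rest still cover every skill — redundant.
Drop C4: the rest still cover every skill — redundant.
Drop C5: networking, API uncovered — not redundant.
Drop C6: frontend uncovered — not redundant.
2 redundant: C2, C4.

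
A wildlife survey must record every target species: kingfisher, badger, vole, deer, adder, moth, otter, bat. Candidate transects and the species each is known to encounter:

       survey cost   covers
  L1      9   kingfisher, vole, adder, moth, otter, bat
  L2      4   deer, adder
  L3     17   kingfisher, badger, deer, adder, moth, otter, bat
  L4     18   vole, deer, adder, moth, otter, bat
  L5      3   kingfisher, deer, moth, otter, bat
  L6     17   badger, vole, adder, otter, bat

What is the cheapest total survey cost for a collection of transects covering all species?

L5, L6 cover every species at survey cost 3 + 17 = 20.
Any cover uses at least 2 transects; among all covering selections none totals below 20.

20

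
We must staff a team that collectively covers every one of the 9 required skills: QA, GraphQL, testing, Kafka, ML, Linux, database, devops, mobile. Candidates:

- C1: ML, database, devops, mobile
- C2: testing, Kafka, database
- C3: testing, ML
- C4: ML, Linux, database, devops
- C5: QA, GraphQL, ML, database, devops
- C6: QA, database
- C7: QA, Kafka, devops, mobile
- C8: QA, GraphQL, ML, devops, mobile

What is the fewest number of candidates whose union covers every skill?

C2, C4, C8 together cover {QA, GraphQL, testing, Kafka, ML, Linux, database, devops, mobile} — every skill.
No 2 of the 8 candidates cover everything (all 28 pairs fall short), so 3 is minimum.
Greedy (largest uncovered first) would take C5, C2, C1, C4 — 4 candidates — but 3 suffice.

3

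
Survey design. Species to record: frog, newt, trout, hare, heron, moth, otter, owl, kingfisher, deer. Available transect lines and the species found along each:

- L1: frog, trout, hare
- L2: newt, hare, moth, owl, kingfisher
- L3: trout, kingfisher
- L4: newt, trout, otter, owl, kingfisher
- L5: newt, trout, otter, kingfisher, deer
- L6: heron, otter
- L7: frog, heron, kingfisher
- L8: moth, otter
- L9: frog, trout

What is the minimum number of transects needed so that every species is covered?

3

L2, L5, L7 together cover {frog, newt, trout, hare, heron, moth, otter, owl, kingfisher, deer} — every species.
No 2 of the 9 transects cover everything (all 36 pairs fall short), so 3 is minimum.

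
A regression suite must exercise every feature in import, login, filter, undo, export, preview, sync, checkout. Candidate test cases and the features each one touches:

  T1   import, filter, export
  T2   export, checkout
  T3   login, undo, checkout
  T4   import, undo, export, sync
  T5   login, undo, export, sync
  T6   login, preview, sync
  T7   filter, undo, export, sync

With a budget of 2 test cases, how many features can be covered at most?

6

Choosing T1, T3 covers {import, login, filter, undo, export, checkout} — 6 features.
No choice of 2 test cases does better; here preview, sync are left uncovered.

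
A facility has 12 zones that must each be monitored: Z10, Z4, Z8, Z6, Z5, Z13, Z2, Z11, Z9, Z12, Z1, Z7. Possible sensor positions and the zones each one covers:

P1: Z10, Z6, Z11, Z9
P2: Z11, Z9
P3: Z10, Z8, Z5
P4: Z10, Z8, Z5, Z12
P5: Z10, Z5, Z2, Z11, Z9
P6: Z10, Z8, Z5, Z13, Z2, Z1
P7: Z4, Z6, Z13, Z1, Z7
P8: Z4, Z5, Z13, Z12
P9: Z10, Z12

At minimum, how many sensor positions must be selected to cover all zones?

P4, P5, P7 together cover {Z10, Z4, Z8, Z6, Z5, Z13, Z2, Z11, Z9, Z12, Z1, Z7} — every zone.
No 2 of the 9 sensor positions cover everything (all 36 pairs fall short), so 3 is minimum.

3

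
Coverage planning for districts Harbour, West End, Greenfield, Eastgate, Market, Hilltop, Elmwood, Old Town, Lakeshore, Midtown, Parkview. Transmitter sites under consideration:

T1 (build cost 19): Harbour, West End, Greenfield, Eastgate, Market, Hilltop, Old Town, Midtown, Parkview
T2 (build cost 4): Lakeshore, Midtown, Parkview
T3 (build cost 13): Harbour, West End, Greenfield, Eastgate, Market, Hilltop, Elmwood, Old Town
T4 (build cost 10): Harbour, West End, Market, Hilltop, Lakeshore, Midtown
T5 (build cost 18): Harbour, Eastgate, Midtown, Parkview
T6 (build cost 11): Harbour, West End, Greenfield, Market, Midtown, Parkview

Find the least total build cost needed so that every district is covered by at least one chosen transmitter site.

T2, T3 cover every district at build cost 4 + 13 = 17.
Any cover uses at least 2 transmitter sites; among all covering selections none totals below 17.

17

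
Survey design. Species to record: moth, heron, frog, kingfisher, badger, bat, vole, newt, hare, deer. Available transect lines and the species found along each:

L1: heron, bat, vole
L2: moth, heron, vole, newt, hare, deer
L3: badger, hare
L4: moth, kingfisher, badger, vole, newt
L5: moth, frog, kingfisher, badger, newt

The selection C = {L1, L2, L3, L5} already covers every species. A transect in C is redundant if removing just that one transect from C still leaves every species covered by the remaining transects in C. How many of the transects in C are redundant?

1

Drop L1: bat uncovered — not redundant.
Drop L2: deer uncovered — not redundant.
Drop L3: the rest still cover every species — redundant.
Drop L5: frog, kingfisher uncovered — not redundant.
1 redundant: L3.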